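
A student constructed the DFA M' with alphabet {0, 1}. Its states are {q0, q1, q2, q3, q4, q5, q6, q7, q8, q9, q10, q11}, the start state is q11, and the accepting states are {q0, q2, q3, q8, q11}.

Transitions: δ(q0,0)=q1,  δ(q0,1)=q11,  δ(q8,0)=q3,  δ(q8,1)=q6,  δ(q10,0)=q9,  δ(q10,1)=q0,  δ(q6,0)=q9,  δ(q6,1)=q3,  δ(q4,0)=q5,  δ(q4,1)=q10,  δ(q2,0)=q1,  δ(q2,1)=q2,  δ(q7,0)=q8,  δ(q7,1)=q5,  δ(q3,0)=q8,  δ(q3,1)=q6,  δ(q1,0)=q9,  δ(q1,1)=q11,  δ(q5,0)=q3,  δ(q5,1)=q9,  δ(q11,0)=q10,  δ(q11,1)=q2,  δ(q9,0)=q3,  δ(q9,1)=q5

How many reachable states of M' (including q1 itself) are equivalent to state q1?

2

States {q4,q7} cannot be reached from the start state, so discard them.
P0 = {q0,q2,q3,q8,q11} | {q1,q5,q6,q9,q10}.
On input 0, block {q0,q2,q3,q8,q11} splits into {q0,q2,q11} and {q3,q8}.
Refine {q1,q5,q6,q9,q10} on symbol 0: members go to different blocks, giving {q1,q6,q10} and {q5,q9}.
On input 1, block {q1,q6,q10} splits into {q1,q10} and {q6}.
No further refinement is possible. Final partition (5 blocks): {q0,q2,q11} | {q1,q10} | {q3,q8} | {q5,q9} | {q6}.
The equivalence class containing q1 is {q1,q10}, of size 2.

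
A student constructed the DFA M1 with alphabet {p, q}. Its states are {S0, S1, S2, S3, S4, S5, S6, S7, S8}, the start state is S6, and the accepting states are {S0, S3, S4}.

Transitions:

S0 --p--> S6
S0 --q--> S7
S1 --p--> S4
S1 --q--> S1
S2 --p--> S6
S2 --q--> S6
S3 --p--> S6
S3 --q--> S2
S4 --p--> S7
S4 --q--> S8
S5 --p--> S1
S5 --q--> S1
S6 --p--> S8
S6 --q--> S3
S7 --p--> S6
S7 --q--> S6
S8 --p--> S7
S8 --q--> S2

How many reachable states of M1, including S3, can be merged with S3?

1

Reachable states from the start: {S2,S3,S6,S7,S8}. Unreachable: {S0,S1,S4,S5} — drop them.
Initial partition by acceptance: {S3} | {S2,S6,S7,S8}.
Refine {S2,S6,S7,S8} on symbol q: members go to different blocks, giving {S2,S7,S8} and {S6}.
On input p, block {S2,S7,S8} splits into {S2,S7} and {S8}.
No further refinement is possible. Final partition (4 blocks): {S3} | {S2,S7} | {S6} | {S8}.
State S3 belongs to the block {S3}, which has 1 states.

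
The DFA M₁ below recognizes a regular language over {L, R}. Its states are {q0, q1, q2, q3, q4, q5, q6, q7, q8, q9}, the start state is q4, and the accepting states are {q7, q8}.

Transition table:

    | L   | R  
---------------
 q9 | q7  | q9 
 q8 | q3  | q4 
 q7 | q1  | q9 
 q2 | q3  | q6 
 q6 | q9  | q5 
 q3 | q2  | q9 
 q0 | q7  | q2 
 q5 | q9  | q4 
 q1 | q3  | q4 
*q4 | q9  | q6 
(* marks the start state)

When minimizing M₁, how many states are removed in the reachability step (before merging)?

2

BFS from q4 reaches {q1, q2, q3, q4, q5, q6, q7, q9}; the 2 state(s) q0, q8 are never visited.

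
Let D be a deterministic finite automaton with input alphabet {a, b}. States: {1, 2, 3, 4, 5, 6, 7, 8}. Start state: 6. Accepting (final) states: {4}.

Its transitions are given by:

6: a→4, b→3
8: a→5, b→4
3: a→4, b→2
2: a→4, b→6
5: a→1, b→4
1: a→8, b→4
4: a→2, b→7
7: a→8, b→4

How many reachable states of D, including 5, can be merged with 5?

All states are reachable from the start state.
Initial partition by acceptance: {4} | {1,2,3,5,6,7,8}.
On input a, block {1,2,3,5,6,7,8} splits into {1,5,7,8} and {2,3,6}.
No further refinement is possible. Final partition (3 blocks): {4} | {1,5,7,8} | {2,3,6}.
The equivalence class containing 5 is {1,5,7,8}, of size 4.

4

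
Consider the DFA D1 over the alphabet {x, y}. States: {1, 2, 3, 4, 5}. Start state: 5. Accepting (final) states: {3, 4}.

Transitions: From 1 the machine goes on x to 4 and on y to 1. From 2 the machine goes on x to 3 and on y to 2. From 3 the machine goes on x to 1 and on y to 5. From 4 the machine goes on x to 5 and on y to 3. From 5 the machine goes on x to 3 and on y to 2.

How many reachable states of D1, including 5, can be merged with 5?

2

Initial partition by acceptance: {3,4} | {1,2,5}.
On input y, block {3,4} splits into {3} and {4}.
Split {1,2,5} by δ(·,x) → {2,5} and {1}.
Stable partition: {3} | {2,5} | {4} | {1} — 4 equivalence classes.
State 5 belongs to the block {2,5}, which has 2 states.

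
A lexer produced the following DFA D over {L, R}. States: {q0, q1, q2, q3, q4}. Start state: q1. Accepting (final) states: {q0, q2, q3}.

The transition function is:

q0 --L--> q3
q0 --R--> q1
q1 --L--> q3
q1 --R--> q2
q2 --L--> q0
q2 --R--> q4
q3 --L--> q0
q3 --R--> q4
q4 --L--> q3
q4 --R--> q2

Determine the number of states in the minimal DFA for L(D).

P0 = {q0,q2,q3} | {q1,q4}.
No further refinement is possible. Final partition (2 blocks): {q0,q2,q3} | {q1,q4}.

2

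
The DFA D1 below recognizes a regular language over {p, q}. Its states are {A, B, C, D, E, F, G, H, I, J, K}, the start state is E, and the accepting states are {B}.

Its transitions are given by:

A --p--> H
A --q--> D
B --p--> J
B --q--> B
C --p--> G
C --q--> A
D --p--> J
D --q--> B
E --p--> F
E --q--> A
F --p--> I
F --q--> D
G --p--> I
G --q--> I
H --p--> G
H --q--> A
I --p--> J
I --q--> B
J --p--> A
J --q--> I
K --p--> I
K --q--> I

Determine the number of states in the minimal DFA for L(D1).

States {C,K} cannot be reached from the start state, so discard them.
P0 = {B} | {A,D,E,F,G,H,I,J}.
Split {A,D,E,F,G,H,I,J} by δ(·,q) → {A,E,F,G,H,J} and {D,I}.
Split {A,E,F,G,H,J} by δ(·,p) → {A,E,H,J} and {F,G}.
Split {A,E,H,J} by δ(·,p) → {A,J} and {E,H}.
On input p, block {A,J} splits into {A} and {J}.
Stable partition: {B} | {A} | {D,I} | {F,G} | {E,H} | {J} — 6 equivalence classes.

6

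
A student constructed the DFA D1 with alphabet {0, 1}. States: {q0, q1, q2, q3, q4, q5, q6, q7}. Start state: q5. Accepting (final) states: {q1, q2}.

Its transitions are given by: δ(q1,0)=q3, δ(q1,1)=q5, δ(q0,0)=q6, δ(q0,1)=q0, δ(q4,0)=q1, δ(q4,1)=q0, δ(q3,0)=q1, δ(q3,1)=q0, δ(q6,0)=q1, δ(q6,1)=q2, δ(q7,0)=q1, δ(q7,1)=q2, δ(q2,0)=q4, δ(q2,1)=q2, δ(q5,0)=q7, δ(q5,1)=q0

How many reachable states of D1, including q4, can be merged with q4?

2

All states are reachable from the start state.
P0 = {q1,q2} | {q0,q3,q4,q5,q6,q7}.
Split {q1,q2} by δ(·,1) → {q1} and {q2}.
Refine {q0,q3,q4,q5,q6,q7} on symbol 0: members go to different blocks, giving {q3,q4,q6,q7} and {q0,q5}.
Refine {q3,q4,q6,q7} on symbol 1: members go to different blocks, giving {q3,q4} and {q6,q7}.
Stable partition: {q1} | {q3,q4} | {q2} | {q0,q5} | {q6,q7} — 5 equivalence classes.
State q4 belongs to the block {q3,q4}, which has 2 states.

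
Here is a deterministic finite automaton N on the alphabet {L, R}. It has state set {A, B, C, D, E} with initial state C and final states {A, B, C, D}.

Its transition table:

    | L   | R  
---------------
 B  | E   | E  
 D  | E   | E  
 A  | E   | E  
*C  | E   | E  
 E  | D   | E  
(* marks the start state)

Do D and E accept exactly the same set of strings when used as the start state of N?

No

States {A,B} cannot be reached from the start state, so discard them.
P0 = {C,D} | {E}.
No further refinement is possible. Final partition (2 blocks): {C,D} | {E}.
D and E end up in different blocks, so they are distinguishable. For instance, the string 'ε' is accepted from only D.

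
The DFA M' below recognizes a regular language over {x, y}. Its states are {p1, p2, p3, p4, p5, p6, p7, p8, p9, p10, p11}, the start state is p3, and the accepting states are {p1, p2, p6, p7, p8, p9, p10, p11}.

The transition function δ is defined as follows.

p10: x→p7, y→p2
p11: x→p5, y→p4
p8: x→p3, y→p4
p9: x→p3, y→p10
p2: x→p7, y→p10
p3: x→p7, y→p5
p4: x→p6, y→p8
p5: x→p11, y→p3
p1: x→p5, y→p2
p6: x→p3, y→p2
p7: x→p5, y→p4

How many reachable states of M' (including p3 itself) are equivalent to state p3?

Reachable states from the start: {p2,p3,p4,p5,p6,p7,p8,p10,p11}. Unreachable: {p1,p9} — drop them.
Start with accepting vs non-accepting: {p2,p6,p7,p8,p10,p11} | {p3,p4,p5}.
Refine {p2,p6,p7,p8,p10,p11} on symbol x: members go to different blocks, giving {p6,p7,p8,p11} and {p2,p10}.
Split {p6,p7,p8,p11} by δ(·,y) → {p7,p8,p11} and {p6}.
Refine {p3,p4,p5} on symbol x: members go to different blocks, giving {p3,p5} and {p4}.
The partition is now stable with 5 blocks: {p7,p8,p11} | {p3,p5} | {p2,p10} | {p6} | {p4}.
State p3 belongs to the block {p3,p5}, which has 2 states.

2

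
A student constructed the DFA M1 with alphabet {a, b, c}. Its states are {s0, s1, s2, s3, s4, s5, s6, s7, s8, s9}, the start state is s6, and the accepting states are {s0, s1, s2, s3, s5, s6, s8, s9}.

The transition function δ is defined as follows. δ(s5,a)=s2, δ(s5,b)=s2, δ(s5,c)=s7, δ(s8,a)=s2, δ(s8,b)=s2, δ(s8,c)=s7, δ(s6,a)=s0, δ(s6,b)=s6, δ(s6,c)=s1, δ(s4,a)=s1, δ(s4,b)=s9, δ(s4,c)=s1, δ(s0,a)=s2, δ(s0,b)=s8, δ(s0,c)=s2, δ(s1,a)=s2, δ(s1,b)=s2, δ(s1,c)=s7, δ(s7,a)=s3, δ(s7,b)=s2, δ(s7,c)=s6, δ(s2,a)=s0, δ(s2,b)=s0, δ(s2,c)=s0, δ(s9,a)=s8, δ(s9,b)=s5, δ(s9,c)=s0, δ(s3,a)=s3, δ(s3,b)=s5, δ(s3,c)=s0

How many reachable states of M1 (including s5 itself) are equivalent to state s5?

3

States {s4,s9} cannot be reached from the start state, so discard them.
P0 = {s0,s1,s2,s3,s5,s6,s8} | {s7}.
Split {s0,s1,s2,s3,s5,s6,s8} by δ(·,c) → {s0,s2,s3,s6} and {s1,s5,s8}.
Refine {s0,s2,s3,s6} on symbol b: members go to different blocks, giving {s0,s3} and {s2,s6}.
Refine {s0,s3} on symbol a: members go to different blocks, giving {s0} and {s3}.
Split {s2,s6} by δ(·,b) → {s2} and {s6}.
Stable partition: {s0} | {s7} | {s1,s5,s8} | {s2} | {s3} | {s6} — 6 equivalence classes.
The equivalence class containing s5 is {s1,s5,s8}, of size 3.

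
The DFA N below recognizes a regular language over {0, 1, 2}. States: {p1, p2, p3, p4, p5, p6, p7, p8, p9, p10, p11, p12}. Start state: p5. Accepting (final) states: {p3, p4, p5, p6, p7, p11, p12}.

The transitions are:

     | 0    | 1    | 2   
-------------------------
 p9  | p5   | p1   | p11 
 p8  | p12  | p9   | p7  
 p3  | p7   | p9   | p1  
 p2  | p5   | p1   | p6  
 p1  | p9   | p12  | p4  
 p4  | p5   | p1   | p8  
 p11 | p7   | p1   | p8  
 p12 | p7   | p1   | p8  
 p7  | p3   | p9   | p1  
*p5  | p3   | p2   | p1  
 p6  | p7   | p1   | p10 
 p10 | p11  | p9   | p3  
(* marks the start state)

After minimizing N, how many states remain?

5

Every state is reachable, so we keep all 12.
Start with accepting vs non-accepting: {p3,p4,p5,p6,p7,p11,p12} | {p1,p2,p8,p9,p10}.
Split {p1,p2,p8,p9,p10} by δ(·,0) → {p2,p8,p9,p10} and {p1}.
On input 1, block {p3,p4,p5,p6,p7,p11,p12} splits into {p4,p6,p11,p12} and {p3,p5,p7}.
Refine {p2,p8,p9,p10} on symbol 0: members go to different blocks, giving {p2,p9} and {p8,p10}.
Stable partition: {p4,p6,p11,p12} | {p2,p9} | {p1} | {p3,p5,p7} | {p8,p10} — 5 equivalence classes.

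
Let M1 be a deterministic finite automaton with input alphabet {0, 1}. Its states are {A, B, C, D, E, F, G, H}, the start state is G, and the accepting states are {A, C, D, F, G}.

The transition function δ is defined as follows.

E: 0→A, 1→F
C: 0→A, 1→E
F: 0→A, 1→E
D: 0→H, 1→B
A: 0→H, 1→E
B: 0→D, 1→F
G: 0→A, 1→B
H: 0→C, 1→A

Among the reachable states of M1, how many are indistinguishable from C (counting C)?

All states are reachable from the start state.
P0 = {A,C,D,F,G} | {B,E,H}.
Refine {A,C,D,F,G} on symbol 0: members go to different blocks, giving {C,F,G} and {A,D}.
Split {B,E,H} by δ(·,0) → {B,E} and {H}.
No further refinement is possible. Final partition (4 blocks): {C,F,G} | {B,E} | {A,D} | {H}.
The equivalence class containing C is {C,F,G}, of size 3.

3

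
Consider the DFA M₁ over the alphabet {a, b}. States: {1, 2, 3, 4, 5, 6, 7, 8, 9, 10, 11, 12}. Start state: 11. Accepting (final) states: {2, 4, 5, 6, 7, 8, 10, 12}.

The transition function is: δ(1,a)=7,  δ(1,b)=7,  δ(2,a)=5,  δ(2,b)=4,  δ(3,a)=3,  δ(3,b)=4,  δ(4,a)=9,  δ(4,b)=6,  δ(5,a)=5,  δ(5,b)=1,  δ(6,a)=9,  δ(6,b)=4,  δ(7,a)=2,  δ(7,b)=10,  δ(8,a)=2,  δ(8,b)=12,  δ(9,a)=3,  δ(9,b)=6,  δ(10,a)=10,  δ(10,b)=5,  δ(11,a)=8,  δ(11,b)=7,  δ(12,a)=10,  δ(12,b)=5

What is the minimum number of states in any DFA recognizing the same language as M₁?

7

Initial partition by acceptance: {2,4,5,6,7,8,10,12} | {1,3,9,11}.
Split {2,4,5,6,7,8,10,12} by δ(·,a) → {2,5,7,8,10,12} and {4,6}.
Split {2,5,7,8,10,12} by δ(·,b) → {7,8,10,12} and {2} and {5}.
On input a, block {7,8,10,12} splits into {7,8} and {10,12}.
Refine {1,3,9,11} on symbol a: members go to different blocks, giving {1,11} and {3,9}.
Stable partition: {7,8} | {1,11} | {4,6} | {2} | {5} | {10,12} | {3,9} — 7 equivalence classes.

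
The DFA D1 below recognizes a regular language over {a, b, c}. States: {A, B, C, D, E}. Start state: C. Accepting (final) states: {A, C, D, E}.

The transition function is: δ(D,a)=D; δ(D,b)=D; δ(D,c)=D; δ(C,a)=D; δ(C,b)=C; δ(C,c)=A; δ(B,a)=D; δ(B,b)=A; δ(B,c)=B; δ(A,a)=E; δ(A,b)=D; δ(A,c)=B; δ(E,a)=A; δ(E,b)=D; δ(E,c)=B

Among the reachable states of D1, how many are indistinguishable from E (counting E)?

2

P0 = {A,C,D,E} | {B}.
Refine {A,C,D,E} on symbol c: members go to different blocks, giving {A,E} and {C,D}.
Split {C,D} by δ(·,c) → {C} and {D}.
The partition is now stable with 4 blocks: {A,E} | {B} | {C} | {D}.
The equivalence class containing E is {A,E}, of size 2.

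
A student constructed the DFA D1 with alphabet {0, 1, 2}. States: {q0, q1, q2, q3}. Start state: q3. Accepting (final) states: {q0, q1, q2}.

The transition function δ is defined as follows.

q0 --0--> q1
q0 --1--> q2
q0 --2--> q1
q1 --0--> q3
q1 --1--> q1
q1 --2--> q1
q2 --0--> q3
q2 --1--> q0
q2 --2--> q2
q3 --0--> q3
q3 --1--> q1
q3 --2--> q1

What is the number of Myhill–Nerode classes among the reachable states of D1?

First remove the unreachable states {q0,q2}; 2 states remain.
Initial partition by acceptance: {q1} | {q3}.
Stable partition: {q1} | {q3} — 2 equivalence classes.

2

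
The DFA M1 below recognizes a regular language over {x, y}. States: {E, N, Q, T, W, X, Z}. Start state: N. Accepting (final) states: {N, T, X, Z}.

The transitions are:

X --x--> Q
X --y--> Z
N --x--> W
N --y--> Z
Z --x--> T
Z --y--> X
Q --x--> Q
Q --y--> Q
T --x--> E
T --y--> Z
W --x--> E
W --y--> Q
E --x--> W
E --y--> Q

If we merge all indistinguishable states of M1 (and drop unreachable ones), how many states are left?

3

Every state is reachable, so we keep all 7.
Start with accepting vs non-accepting: {N,T,X,Z} | {E,Q,W}.
Split {N,T,X,Z} by δ(·,x) → {N,T,X} and {Z}.
The partition is now stable with 3 blocks: {N,T,X} | {E,Q,W} | {Z}.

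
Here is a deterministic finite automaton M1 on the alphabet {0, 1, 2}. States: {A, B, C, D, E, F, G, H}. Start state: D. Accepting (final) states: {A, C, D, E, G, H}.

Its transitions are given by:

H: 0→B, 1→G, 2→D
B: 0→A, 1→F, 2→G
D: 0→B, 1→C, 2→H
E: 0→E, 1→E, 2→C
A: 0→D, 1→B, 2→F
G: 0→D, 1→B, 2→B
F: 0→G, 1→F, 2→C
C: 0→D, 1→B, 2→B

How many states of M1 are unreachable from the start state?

1

Starting at D and following transitions, the reachable set is {A, B, C, D, F, G, H}. That leaves E unreachable — 1 in total.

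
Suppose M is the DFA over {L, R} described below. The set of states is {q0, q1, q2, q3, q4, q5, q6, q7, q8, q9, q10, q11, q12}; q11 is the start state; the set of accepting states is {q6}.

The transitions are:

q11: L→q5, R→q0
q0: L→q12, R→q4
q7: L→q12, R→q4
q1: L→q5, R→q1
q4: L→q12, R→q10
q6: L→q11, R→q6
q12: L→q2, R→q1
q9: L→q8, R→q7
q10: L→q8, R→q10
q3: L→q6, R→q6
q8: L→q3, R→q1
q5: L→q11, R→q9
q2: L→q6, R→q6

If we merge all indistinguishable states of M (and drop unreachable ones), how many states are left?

All states are reachable from the start state.
P0 = {q6} | {q0,q1,q2,q3,q4,q5,q7,q8,q9,q10,q11,q12}.
Split {q0,q1,q2,q3,q4,q5,q7,q8,q9,q10,q11,q12} by δ(·,L) → {q0,q1,q4,q5,q7,q8,q9,q10,q11,q12} and {q2,q3}.
On input L, block {q0,q1,q4,q5,q7,q8,q9,q10,q11,q12} splits into {q0,q1,q4,q5,q7,q9,q10,q11} and {q8,q12}.
Split {q0,q1,q4,q5,q7,q9,q10,q11} by δ(·,L) → {q0,q4,q7,q9,q10} and {q1,q5,q11}.
Refine {q1,q5,q11} on symbol R: members go to different blocks, giving {q5,q11} and {q1}.
No further refinement is possible. Final partition (6 blocks): {q6} | {q0,q4,q7,q9,q10} | {q2,q3} | {q8,q12} | {q5,q11} | {q1}.

6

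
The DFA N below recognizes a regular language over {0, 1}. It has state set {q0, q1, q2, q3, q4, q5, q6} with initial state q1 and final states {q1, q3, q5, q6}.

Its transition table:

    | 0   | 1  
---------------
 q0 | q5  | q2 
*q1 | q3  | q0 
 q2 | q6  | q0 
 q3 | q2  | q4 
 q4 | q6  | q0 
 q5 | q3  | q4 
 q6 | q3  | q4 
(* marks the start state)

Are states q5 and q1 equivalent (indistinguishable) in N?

P0 = {q1,q3,q5,q6} | {q0,q2,q4}.
Refine {q1,q3,q5,q6} on symbol 0: members go to different blocks, giving {q1,q5,q6} and {q3}.
The partition is now stable with 3 blocks: {q1,q5,q6} | {q0,q2,q4} | {q3}.
q5 and q1 lie in the same block of the stable partition, so they are equivalent — no string distinguishes them.

Yes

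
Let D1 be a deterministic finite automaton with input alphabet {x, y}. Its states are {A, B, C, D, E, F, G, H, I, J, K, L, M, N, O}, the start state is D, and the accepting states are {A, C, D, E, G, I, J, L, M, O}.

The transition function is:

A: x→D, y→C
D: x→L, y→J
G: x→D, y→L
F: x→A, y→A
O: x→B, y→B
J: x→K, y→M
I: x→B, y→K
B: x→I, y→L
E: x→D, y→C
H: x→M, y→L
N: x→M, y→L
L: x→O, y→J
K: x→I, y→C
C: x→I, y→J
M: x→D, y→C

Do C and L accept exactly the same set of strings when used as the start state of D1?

First remove the unreachable states {A,E,F,G,H,N}; 9 states remain.
P0 = {C,D,I,J,L,M,O} | {B,K}.
Refine {C,D,I,J,L,M,O} on symbol x: members go to different blocks, giving {C,D,L,M} and {I,J,O}.
On input x, block {C,D,L,M} splits into {C,L} and {D,M}.
Split {I,J,O} by δ(·,y) → {I,O} and {J}.
Split {D,M} by δ(·,x) → {D} and {M}.
No further refinement is possible. Final partition (6 blocks): {C,L} | {B,K} | {I,O} | {D} | {J} | {M}.
C and L lie in the same block of the stable partition, so they are equivalent — no string distinguishes them.

Yes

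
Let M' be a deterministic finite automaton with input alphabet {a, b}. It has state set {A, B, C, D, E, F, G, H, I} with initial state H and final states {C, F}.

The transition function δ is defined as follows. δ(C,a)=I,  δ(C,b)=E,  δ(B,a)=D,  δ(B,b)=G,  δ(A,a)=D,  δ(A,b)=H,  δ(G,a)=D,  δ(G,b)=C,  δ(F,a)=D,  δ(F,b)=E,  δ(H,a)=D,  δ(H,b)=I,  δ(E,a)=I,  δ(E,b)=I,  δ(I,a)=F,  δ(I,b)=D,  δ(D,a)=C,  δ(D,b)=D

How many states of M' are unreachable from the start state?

3

BFS from H reaches {C, D, E, F, H, I}; the 3 state(s) A, B, G are never visited.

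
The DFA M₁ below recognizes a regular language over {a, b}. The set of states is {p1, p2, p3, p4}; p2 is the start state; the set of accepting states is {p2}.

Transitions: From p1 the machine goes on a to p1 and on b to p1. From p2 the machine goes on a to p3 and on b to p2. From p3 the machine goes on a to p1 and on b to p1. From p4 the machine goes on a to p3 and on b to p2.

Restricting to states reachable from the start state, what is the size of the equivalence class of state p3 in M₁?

Reachable states from the start: {p1,p2,p3}. Unreachable: {p4} — drop them.
Initial partition by acceptance: {p2} | {p1,p3}.
The partition is now stable with 2 blocks: {p2} | {p1,p3}.
State p3 belongs to the block {p1,p3}, which has 2 states.

2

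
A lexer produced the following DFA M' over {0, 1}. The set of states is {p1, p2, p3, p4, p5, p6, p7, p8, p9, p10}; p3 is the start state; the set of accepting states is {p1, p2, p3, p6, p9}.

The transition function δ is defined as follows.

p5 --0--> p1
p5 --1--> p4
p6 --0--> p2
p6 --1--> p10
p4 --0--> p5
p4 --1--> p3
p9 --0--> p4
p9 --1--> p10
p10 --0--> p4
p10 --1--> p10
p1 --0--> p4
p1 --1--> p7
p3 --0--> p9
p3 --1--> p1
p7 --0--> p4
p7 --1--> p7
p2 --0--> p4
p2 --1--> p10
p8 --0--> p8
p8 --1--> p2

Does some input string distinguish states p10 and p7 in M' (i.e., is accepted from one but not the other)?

No

First remove the unreachable states {p2,p6,p8}; 7 states remain.
P0 = {p1,p3,p9} | {p4,p5,p7,p10}.
On input 0, block {p1,p3,p9} splits into {p1,p9} and {p3}.
Split {p4,p5,p7,p10} by δ(·,0) → {p4,p7,p10} and {p5}.
On input 0, block {p4,p7,p10} splits into {p7,p10} and {p4}.
Stable partition: {p1,p9} | {p7,p10} | {p3} | {p5} | {p4} — 5 equivalence classes.
p10 and p7 lie in the same block of the stable partition, so they are equivalent — no string distinguishes them.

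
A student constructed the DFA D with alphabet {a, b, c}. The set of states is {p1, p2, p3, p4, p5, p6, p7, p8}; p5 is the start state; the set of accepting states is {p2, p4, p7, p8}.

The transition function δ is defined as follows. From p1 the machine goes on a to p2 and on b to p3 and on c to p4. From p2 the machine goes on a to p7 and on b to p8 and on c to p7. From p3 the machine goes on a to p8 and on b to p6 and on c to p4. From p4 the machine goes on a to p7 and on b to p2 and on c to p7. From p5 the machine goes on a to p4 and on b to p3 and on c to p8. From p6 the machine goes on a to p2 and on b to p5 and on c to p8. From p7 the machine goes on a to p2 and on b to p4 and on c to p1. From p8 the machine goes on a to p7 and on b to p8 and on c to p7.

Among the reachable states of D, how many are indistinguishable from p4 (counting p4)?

All states are reachable from the start state.
Initial partition by acceptance: {p2,p4,p7,p8} | {p1,p3,p5,p6}.
Split {p2,p4,p7,p8} by δ(·,c) → {p2,p4,p8} and {p7}.
Stable partition: {p2,p4,p8} | {p1,p3,p5,p6} | {p7} — 3 equivalence classes.
The equivalence class containing p4 is {p2,p4,p8}, of size 3.

3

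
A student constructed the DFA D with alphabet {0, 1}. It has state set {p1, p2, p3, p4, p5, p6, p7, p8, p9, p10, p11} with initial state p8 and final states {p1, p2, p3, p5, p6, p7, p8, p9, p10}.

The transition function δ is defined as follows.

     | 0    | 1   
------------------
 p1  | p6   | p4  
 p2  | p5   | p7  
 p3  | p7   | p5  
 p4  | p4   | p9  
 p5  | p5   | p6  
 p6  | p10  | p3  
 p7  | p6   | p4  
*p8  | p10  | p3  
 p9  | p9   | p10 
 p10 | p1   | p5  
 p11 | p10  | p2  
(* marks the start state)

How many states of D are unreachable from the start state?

Starting at p8 and following transitions, the reachable set is {p1, p3, p4, p5, p6, p7, p8, p9, p10}. That leaves p2, p11 unreachable — 2 in total.

2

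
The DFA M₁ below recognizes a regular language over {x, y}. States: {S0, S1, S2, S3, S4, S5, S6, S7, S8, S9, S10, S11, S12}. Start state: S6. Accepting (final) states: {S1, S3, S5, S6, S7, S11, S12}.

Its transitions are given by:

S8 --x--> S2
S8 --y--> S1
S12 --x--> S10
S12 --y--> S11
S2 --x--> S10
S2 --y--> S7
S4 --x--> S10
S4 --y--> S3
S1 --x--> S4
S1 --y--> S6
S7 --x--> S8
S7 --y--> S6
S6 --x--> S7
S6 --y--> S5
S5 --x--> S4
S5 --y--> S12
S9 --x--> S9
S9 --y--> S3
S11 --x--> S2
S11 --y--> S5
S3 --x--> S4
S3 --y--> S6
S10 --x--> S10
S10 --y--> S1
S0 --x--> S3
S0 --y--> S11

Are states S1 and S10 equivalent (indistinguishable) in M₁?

No

Reachable states from the start: {S1,S2,S3,S4,S5,S6,S7,S8,S10,S11,S12}. Unreachable: {S0,S9} — drop them.
Start with accepting vs non-accepting: {S1,S3,S5,S6,S7,S11,S12} | {S2,S4,S8,S10}.
Refine {S1,S3,S5,S6,S7,S11,S12} on symbol x: members go to different blocks, giving {S1,S3,S5,S7,S11,S12} and {S6}.
On input y, block {S1,S3,S5,S7,S11,S12} splits into {S1,S3,S7} and {S5,S11,S12}.
Stable partition: {S1,S3,S7} | {S2,S4,S8,S10} | {S6} | {S5,S11,S12} — 4 equivalence classes.
S1 and S10 end up in different blocks, so they are distinguishable. For instance, the string 'ε' is accepted from only S1.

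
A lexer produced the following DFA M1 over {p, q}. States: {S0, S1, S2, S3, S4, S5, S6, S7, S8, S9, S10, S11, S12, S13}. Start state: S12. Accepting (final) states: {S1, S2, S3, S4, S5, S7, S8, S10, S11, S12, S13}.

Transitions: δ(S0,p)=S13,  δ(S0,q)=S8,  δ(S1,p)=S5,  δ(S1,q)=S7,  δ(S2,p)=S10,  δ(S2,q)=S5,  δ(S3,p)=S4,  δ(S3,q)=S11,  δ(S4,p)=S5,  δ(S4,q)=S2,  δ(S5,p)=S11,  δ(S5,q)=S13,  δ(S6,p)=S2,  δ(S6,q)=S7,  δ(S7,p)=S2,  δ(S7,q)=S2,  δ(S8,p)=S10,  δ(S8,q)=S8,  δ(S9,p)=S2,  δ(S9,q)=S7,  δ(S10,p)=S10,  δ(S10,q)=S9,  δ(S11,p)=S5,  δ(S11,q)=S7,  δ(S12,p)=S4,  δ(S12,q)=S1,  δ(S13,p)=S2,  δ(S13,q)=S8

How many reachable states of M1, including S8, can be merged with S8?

Reachable states from the start: {S1,S2,S4,S5,S7,S8,S9,S10,S11,S12,S13}. Unreachable: {S0,S3,S6} — drop them.
Start with accepting vs non-accepting: {S1,S2,S4,S5,S7,S8,S10,S11,S12,S13} | {S9}.
On input q, block {S1,S2,S4,S5,S7,S8,S10,S11,S12,S13} splits into {S1,S2,S4,S5,S7,S8,S11,S12,S13} and {S10}.
Refine {S1,S2,S4,S5,S7,S8,S11,S12,S13} on symbol p: members go to different blocks, giving {S1,S4,S5,S7,S11,S12,S13} and {S2,S8}.
Refine {S1,S4,S5,S7,S11,S12,S13} on symbol p: members go to different blocks, giving {S1,S4,S5,S11,S12} and {S7,S13}.
On input q, block {S1,S4,S5,S11,S12} splits into {S1,S5,S11} and {S4} and {S12}.
Refine {S2,S8} on symbol q: members go to different blocks, giving {S2} and {S8}.
On input q, block {S7,S13} splits into {S7} and {S13}.
Split {S1,S5,S11} by δ(·,q) → {S1,S11} and {S5}.
Stable partition: {S1,S11} | {S9} | {S10} | {S2} | {S7} | {S4} | {S12} | {S8} | {S13} | {S5} — 10 equivalence classes.
State S8 belongs to the block {S8}, which has 1 states.

1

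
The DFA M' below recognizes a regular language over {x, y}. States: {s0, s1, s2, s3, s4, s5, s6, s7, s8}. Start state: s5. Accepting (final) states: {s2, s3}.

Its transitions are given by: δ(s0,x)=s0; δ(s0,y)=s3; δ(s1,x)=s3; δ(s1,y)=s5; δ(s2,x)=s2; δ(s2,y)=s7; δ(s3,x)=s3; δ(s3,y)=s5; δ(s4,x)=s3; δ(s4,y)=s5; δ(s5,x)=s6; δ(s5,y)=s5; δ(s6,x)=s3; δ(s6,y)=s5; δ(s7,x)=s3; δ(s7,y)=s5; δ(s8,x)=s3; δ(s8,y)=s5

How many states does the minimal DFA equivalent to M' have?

Reachable states from the start: {s3,s5,s6}. Unreachable: {s0,s1,s2,s4,s7,s8} — drop them.
Initial partition by acceptance: {s3} | {s5,s6}.
Split {s5,s6} by δ(·,x) → {s5} and {s6}.
The partition is now stable with 3 blocks: {s3} | {s5} | {s6}.

3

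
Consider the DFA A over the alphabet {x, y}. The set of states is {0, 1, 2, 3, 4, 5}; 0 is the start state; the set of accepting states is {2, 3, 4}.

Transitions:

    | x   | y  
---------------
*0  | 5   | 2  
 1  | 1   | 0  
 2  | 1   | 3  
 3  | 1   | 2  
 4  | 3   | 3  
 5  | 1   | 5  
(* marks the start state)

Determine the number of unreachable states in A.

1

No path from 0 leads to 4; the other 5 states are all reachable.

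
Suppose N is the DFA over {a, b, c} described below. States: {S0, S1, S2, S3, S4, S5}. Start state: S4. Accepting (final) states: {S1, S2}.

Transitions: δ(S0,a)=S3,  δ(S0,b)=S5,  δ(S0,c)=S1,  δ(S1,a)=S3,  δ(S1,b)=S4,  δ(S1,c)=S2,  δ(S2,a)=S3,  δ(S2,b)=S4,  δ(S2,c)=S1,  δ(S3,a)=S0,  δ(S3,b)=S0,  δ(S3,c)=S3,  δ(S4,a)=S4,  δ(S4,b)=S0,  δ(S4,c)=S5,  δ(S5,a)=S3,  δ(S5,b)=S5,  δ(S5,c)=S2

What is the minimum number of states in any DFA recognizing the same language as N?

Start with accepting vs non-accepting: {S1,S2} | {S0,S3,S4,S5}.
Split {S0,S3,S4,S5} by δ(·,c) → {S0,S5} and {S3,S4}.
Split {S3,S4} by δ(·,a) → {S3} and {S4}.
No further refinement is possible. Final partition (4 blocks): {S1,S2} | {S0,S5} | {S3} | {S4}.

4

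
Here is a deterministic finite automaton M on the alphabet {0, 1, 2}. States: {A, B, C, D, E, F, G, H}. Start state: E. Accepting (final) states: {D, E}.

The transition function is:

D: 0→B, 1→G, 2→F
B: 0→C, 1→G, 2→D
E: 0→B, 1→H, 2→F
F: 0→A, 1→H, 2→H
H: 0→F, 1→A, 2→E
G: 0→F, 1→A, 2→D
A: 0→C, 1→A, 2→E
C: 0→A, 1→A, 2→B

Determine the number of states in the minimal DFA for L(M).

3

All states are reachable from the start state.
Start with accepting vs non-accepting: {D,E} | {A,B,C,F,G,H}.
Refine {A,B,C,F,G,H} on symbol 2: members go to different blocks, giving {A,B,G,H} and {C,F}.
No further refinement is possible. Final partition (3 blocks): {D,E} | {A,B,G,H} | {C,F}.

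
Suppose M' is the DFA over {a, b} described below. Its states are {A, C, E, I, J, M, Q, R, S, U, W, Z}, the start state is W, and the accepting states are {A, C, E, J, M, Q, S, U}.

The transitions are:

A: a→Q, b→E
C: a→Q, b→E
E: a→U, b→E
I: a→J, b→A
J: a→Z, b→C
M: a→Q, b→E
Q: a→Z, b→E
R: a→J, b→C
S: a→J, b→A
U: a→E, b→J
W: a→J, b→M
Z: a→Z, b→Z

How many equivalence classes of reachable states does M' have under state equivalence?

7

First remove the unreachable states {A,I,R,S}; 8 states remain.
Initial partition by acceptance: {C,E,J,M,Q,U} | {W,Z}.
Refine {C,E,J,M,Q,U} on symbol a: members go to different blocks, giving {C,E,M,U} and {J,Q}.
On input a, block {C,E,M,U} splits into {E,U} and {C,M}.
Refine {E,U} on symbol b: members go to different blocks, giving {E} and {U}.
Split {W,Z} by δ(·,a) → {Z} and {W}.
Refine {J,Q} on symbol b: members go to different blocks, giving {Q} and {J}.
Stable partition: {E} | {Z} | {Q} | {C,M} | {U} | {W} | {J} — 7 equivalence classes.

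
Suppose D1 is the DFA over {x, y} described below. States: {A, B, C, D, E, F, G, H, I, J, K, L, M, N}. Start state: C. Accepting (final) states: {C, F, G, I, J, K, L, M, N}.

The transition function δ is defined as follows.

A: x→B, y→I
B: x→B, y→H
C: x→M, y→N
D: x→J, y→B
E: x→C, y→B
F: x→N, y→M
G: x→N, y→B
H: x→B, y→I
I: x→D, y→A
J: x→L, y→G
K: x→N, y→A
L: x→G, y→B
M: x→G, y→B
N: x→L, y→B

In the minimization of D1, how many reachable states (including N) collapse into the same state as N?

4

States {E,F,K} cannot be reached from the start state, so discard them.
Initial partition by acceptance: {C,G,I,J,L,M,N} | {A,B,D,H}.
Split {C,G,I,J,L,M,N} by δ(·,x) → {C,G,J,L,M,N} and {I}.
Refine {C,G,J,L,M,N} on symbol y: members go to different blocks, giving {G,L,M,N} and {C,J}.
Refine {A,B,D,H} on symbol x: members go to different blocks, giving {A,B,H} and {D}.
Split {A,B,H} by δ(·,y) → {A,H} and {B}.
The partition is now stable with 6 blocks: {G,L,M,N} | {A,H} | {I} | {C,J} | {D} | {B}.
State N belongs to the block {G,L,M,N}, which has 4 states.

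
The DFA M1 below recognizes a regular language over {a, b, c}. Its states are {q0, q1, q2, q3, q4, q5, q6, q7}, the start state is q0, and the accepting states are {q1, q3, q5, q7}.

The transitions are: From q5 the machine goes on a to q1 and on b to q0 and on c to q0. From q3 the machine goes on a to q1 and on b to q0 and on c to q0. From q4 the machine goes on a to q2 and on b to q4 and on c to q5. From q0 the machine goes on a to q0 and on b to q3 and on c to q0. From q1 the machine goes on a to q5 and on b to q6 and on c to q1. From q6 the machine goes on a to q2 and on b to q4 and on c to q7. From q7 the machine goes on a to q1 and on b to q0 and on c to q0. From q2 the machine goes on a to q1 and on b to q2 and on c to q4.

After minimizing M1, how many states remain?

5

All states are reachable from the start state.
P0 = {q1,q3,q5,q7} | {q0,q2,q4,q6}.
Refine {q1,q3,q5,q7} on symbol c: members go to different blocks, giving {q3,q5,q7} and {q1}.
On input a, block {q0,q2,q4,q6} splits into {q0,q4,q6} and {q2}.
On input a, block {q0,q4,q6} splits into {q4,q6} and {q0}.
No further refinement is possible. Final partition (5 blocks): {q3,q5,q7} | {q4,q6} | {q1} | {q2} | {q0}.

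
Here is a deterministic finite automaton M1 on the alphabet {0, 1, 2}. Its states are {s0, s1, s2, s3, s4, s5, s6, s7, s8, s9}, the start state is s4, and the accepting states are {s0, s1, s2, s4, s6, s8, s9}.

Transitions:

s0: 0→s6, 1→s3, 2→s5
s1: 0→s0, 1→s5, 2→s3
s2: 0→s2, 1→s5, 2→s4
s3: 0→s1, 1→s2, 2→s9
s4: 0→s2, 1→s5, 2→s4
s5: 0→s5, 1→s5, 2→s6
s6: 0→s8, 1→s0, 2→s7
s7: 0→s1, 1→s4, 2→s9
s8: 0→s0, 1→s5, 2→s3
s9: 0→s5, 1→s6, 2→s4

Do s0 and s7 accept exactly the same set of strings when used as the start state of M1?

Initial partition by acceptance: {s0,s1,s2,s4,s6,s8,s9} | {s3,s5,s7}.
Refine {s0,s1,s2,s4,s6,s8,s9} on symbol 0: members go to different blocks, giving {s0,s1,s2,s4,s6,s8} and {s9}.
On input 1, block {s0,s1,s2,s4,s6,s8} splits into {s0,s1,s2,s4,s8} and {s6}.
Split {s0,s1,s2,s4,s8} by δ(·,0) → {s1,s2,s4,s8} and {s0}.
Refine {s1,s2,s4,s8} on symbol 0: members go to different blocks, giving {s1,s8} and {s2,s4}.
On input 0, block {s3,s5,s7} splits into {s3,s7} and {s5}.
Stable partition: {s1,s8} | {s3,s7} | {s9} | {s6} | {s0} | {s2,s4} | {s5} — 7 equivalence classes.
s0 and s7 end up in different blocks, so they are distinguishable. For instance, the string 'ε' is accepted from only s0.

No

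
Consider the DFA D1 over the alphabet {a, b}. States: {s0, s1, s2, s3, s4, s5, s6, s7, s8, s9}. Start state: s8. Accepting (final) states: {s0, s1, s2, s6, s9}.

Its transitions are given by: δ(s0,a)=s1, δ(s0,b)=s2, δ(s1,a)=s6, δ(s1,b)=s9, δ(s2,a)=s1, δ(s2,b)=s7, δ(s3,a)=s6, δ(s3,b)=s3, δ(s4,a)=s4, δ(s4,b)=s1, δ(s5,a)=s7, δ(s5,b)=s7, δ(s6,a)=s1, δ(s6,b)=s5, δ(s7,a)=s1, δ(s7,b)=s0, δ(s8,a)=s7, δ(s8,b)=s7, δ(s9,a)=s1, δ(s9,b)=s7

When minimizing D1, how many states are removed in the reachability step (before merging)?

BFS from s8 reaches {s0, s1, s2, s5, s6, s7, s8, s9}; the 2 state(s) s3, s4 are never visited.

2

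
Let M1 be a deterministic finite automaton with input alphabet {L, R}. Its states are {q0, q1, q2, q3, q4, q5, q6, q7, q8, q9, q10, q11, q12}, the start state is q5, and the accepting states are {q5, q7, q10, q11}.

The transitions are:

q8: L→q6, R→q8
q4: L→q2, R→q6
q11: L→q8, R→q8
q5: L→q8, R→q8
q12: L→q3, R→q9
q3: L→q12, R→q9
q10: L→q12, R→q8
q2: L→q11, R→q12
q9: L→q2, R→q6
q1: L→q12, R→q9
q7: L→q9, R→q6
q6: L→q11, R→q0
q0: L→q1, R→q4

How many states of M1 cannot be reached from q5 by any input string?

BFS from q5 reaches {q0, q1, q2, q3, q4, q5, q6, q8, q9, q11, q12}; the 2 state(s) q7, q10 are never visited.

2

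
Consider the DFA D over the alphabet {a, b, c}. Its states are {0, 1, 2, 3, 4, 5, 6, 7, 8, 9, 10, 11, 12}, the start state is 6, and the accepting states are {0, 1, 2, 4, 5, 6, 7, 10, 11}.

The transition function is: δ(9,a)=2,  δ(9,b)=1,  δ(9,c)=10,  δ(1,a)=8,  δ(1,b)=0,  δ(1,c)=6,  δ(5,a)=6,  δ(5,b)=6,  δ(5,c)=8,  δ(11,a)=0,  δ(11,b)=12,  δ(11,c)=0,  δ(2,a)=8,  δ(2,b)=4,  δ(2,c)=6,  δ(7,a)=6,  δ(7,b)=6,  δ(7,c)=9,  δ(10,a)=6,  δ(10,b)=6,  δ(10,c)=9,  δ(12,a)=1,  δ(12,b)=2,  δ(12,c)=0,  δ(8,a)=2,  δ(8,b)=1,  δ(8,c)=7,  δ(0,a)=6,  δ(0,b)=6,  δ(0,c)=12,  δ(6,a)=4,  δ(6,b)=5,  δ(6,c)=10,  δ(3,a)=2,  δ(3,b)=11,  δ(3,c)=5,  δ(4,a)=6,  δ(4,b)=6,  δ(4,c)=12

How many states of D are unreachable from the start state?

2

Starting at 6 and following transitions, the reachable set is {0, 1, 2, 4, 5, 6, 7, 8, 9, 10, 12}. That leaves 3, 11 unreachable — 2 in total.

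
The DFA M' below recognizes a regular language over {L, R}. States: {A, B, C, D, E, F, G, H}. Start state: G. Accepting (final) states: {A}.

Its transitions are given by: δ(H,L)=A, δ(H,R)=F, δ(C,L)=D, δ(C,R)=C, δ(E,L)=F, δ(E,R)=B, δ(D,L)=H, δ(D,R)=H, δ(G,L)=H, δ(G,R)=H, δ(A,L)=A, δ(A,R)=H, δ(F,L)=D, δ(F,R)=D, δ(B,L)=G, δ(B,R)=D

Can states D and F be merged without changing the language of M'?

First remove the unreachable states {B,C,E}; 5 states remain.
P0 = {A} | {D,F,G,H}.
Split {D,F,G,H} by δ(·,L) → {D,F,G} and {H}.
On input L, block {D,F,G} splits into {D,G} and {F}.
The partition is now stable with 4 blocks: {A} | {D,G} | {H} | {F}.
D and F end up in different blocks, so they are distinguishable. For instance, the string 'LL' is accepted from only D.

No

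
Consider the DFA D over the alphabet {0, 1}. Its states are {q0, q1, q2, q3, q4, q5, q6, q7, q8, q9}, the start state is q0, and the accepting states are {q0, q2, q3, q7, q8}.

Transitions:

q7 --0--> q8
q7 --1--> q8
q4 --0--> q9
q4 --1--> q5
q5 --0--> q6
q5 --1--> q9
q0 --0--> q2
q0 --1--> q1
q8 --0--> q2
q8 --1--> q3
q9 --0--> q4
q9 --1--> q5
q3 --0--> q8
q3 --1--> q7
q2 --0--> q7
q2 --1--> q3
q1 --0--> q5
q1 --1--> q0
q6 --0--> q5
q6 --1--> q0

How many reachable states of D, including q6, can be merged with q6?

Every state is reachable, so we keep all 10.
Initial partition by acceptance: {q0,q2,q3,q7,q8} | {q1,q4,q5,q6,q9}.
On input 1, block {q0,q2,q3,q7,q8} splits into {q2,q3,q7,q8} and {q0}.
Refine {q1,q4,q5,q6,q9} on symbol 1: members go to different blocks, giving {q4,q5,q9} and {q1,q6}.
Refine {q4,q5,q9} on symbol 0: members go to different blocks, giving {q4,q9} and {q5}.
No further refinement is possible. Final partition (5 blocks): {q2,q3,q7,q8} | {q4,q9} | {q0} | {q1,q6} | {q5}.
State q6 belongs to the block {q1,q6}, which has 2 states.

2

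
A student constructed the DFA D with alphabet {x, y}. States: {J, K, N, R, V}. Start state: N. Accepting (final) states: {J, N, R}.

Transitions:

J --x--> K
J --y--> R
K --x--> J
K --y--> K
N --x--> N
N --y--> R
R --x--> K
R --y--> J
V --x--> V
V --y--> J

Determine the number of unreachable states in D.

1

Starting at N and following transitions, the reachable set is {J, K, N, R}. That leaves V unreachable — 1 in total.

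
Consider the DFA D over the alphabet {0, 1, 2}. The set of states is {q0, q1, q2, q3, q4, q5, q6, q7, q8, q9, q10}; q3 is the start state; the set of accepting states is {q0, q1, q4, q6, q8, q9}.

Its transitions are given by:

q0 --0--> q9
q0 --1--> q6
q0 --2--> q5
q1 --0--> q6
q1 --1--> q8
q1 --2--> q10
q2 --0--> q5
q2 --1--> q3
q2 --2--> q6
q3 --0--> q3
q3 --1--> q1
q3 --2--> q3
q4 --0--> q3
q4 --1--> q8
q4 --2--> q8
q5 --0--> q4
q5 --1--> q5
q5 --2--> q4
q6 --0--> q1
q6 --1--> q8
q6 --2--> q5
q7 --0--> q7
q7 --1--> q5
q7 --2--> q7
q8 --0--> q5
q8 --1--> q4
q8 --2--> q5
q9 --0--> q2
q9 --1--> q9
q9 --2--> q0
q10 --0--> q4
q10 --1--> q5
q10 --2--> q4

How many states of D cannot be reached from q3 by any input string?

BFS from q3 reaches {q1, q3, q4, q5, q6, q8, q10}; the 4 state(s) q0, q2, q7, q9 are never visited.

4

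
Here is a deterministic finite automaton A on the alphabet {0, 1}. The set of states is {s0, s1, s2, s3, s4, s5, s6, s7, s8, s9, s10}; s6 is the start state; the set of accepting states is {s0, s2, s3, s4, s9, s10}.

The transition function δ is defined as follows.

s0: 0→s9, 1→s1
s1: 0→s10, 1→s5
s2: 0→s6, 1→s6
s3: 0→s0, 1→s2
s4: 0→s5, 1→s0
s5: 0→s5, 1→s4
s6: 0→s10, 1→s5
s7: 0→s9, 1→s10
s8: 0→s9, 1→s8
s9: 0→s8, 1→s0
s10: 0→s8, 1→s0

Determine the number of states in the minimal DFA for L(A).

States {s2,s3,s7} cannot be reached from the start state, so discard them.
Initial partition by acceptance: {s0,s4,s9,s10} | {s1,s5,s6,s8}.
On input 0, block {s0,s4,s9,s10} splits into {s4,s9,s10} and {s0}.
On input 0, block {s1,s5,s6,s8} splits into {s1,s6,s8} and {s5}.
On input 0, block {s4,s9,s10} splits into {s9,s10} and {s4}.
On input 1, block {s1,s6,s8} splits into {s1,s6} and {s8}.
The partition is now stable with 6 blocks: {s9,s10} | {s1,s6} | {s0} | {s5} | {s4} | {s8}.

6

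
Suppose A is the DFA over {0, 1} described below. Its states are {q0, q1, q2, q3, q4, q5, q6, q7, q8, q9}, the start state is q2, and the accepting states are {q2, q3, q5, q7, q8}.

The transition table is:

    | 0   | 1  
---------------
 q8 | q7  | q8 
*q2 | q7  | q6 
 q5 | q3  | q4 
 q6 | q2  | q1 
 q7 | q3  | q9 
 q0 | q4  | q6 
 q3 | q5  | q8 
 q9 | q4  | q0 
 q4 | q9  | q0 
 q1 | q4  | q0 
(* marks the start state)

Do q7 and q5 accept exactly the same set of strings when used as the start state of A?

All states are reachable from the start state.
Start with accepting vs non-accepting: {q2,q3,q5,q7,q8} | {q0,q1,q4,q6,q9}.
Refine {q2,q3,q5,q7,q8} on symbol 1: members go to different blocks, giving {q2,q5,q7} and {q3,q8}.
On input 0, block {q2,q5,q7} splits into {q5,q7} and {q2}.
Refine {q0,q1,q4,q6,q9} on symbol 0: members go to different blocks, giving {q0,q1,q4,q9} and {q6}.
Split {q0,q1,q4,q9} by δ(·,1) → {q1,q4,q9} and {q0}.
No further refinement is possible. Final partition (6 blocks): {q5,q7} | {q1,q4,q9} | {q3,q8} | {q2} | {q6} | {q0}.
q7 and q5 lie in the same block of the stable partition, so they are equivalent — no string distinguishes them.

Yes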